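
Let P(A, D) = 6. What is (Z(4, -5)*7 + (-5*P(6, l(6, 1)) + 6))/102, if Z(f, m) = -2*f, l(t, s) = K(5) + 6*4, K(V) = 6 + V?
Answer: -40/51 ≈ -0.78431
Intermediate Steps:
l(t, s) = 35 (l(t, s) = (6 + 5) + 6*4 = 11 + 24 = 35)
(Z(4, -5)*7 + (-5*P(6, l(6, 1)) + 6))/102 = (-2*4*7 + (-5*6 + 6))/102 = (-8*7 + (-30 + 6))*(1/102) = (-56 - 24)*(1/102) = -80*1/102 = -40/51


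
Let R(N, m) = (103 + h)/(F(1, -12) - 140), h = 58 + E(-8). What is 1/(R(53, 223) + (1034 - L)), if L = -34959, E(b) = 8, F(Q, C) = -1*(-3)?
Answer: 137/4930872 ≈ 2.7784e-5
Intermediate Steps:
F(Q, C) = 3
h = 66 (h = 58 + 8 = 66)
R(N, m) = -169/137 (R(N, m) = (103 + 66)/(3 - 140) = 169/(-137) = 169*(-1/137) = -169/137)
1/(R(53, 223) + (1034 - L)) = 1/(-169/137 + (1034 - 1*(-34959))) = 1/(-169/137 + (1034 + 34959)) = 1/(-169/137 + 35993) = 1/(4930872/137) = 137/4930872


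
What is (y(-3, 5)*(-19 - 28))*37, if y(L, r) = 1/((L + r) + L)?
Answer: 1739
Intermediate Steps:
y(L, r) = 1/(r + 2*L)
(y(-3, 5)*(-19 - 28))*37 = ((-19 - 28)/(5 + 2*(-3)))*37 = (-47/(5 - 6))*37 = (-47/(-1))*37 = -1*(-47)*37 = 47*37 = 1739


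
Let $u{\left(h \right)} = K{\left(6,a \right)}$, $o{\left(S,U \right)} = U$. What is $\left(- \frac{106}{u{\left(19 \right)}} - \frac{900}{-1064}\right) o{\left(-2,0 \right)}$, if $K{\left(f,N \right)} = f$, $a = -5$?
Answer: $0$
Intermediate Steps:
$u{\left(h \right)} = 6$
$\left(- \frac{106}{u{\left(19 \right)}} - \frac{900}{-1064}\right) o{\left(-2,0 \right)} = \left(- \frac{106}{6} - \frac{900}{-1064}\right) 0 = \left(\left(-106\right) \frac{1}{6} - - \frac{225}{266}\right) 0 = \left(- \frac{53}{3} + \frac{225}{266}\right) 0 = \left(- \frac{13423}{798}\right) 0 = 0$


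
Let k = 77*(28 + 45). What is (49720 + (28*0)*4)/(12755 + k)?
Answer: 6215/2297 ≈ 2.7057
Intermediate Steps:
k = 5621 (k = 77*73 = 5621)
(49720 + (28*0)*4)/(12755 + k) = (49720 + (28*0)*4)/(12755 + 5621) = (49720 + 0*4)/18376 = (49720 + 0)*(1/18376) = 49720*(1/18376) = 6215/2297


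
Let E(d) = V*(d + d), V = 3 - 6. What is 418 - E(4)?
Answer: 442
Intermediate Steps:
V = -3
E(d) = -6*d (E(d) = -3*(d + d) = -6*d)
418 - E(4) = 418 - (-6)*4 = 418 - 1*(-24) = 418 + 24 = 442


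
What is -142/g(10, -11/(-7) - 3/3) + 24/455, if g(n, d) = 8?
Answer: -32209/1820 ≈ -17.697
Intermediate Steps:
-142/g(10, -11/(-7) - 3/3) + 24/455 = -142/8 + 24/455 = -142*1/8 + 24*(1/455) = -71/4 + 24/455 = -32209/1820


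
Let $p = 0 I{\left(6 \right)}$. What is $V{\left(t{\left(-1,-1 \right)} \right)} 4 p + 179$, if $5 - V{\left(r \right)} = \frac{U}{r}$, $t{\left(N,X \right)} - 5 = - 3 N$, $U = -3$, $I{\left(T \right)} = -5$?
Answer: $179$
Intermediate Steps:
$t{\left(N,X \right)} = 5 - 3 N$
$V{\left(r \right)} = 5 + \frac{3}{r}$ ($V{\left(r \right)} = 5 - - \frac{3}{r} = 5 + \frac{3}{r}$)
$p = 0$ ($p = 0 \left(-5\right) = 0$)
$V{\left(t{\left(-1,-1 \right)} \right)} 4 p + 179 = \left(5 + \frac{3}{5 - -3}\right) 4 \cdot 0 + 179 = \left(5 + \frac{3}{5 + 3}\right) 4 \cdot 0 + 179 = \left(5 + \frac{3}{8}\right) 4 \cdot 0 + 179 = \frac{43}{8} \cdot 4 \cdot 0 + 179 = \frac{43}{2} \cdot 0 + 179 = 0 + 179 = 179$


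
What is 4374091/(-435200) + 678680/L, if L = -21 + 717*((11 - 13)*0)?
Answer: -295453391911/9139200 ≈ -32328.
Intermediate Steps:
L = -21 (L = -21 + 717*(-2*0) = -21 + 717*0 = -21 + 0 = -21)
4374091/(-435200) + 678680/L = 4374091/(-435200) + 678680/(-21) = 4374091*(-1/435200) + 678680*(-1/21) = -4374091/435200 - 678680/21 = -295453391911/9139200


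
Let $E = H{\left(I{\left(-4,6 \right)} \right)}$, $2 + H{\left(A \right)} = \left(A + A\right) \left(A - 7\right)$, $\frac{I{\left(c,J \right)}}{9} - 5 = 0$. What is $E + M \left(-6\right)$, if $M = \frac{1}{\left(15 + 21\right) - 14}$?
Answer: $\frac{37595}{11} \approx 3417.7$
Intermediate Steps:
$I{\left(c,J \right)} = 45$ ($I{\left(c,J \right)} = 45 + 9 \cdot 0 = 45 + 0 = 45$)
$M = \frac{1}{22}$ ($M = \frac{1}{36 - 14} = \frac{1}{22} \approx 0.045455$)
$H{\left(A \right)} = -2 + 2 A \left(-7 + A\right)$ ($H{\left(A \right)} = -2 + \left(A + A\right) \left(A - 7\right) = -2 + 2 A \left(-7 + A\right)$)
$E = 3418$ ($E = -2 - 630 + 2 \cdot 45^{2} = -2 - 630 + 2 \cdot 2025 = -2 - 630 + 4050 = 3418$)
$E + M \left(-6\right) = 3418 + \frac{1}{22} \left(-6\right) = 3418 - \frac{3}{11} = \frac{37595}{11}$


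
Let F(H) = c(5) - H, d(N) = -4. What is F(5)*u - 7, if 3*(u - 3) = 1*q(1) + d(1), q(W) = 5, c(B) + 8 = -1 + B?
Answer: -37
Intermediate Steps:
c(B) = -9 + B (c(B) = -8 + (-1 + B) = -9 + B)
F(H) = -4 - H (F(H) = (-9 + 5) - H = -4 - H)
u = 10/3 (u = 3 + (1*5 - 4)/3 = 3 + (5 - 4)/3 = 3 + (1/3)*1 = 3 + 1/3 = 10/3 ≈ 3.3333)
F(5)*u - 7 = (-4 - 1*5)*(10/3) - 7 = (-4 - 5)*(10/3) - 7 = -9*10/3 - 7 = -30 - 7 = -37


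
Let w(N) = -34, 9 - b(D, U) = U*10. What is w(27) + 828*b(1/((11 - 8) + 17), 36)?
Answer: -290662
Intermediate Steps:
b(D, U) = 9 - 10*U (b(D, U) = 9 - U*10 = 9 - 10*U)
w(27) + 828*b(1/((11 - 8) + 17), 36) = -34 + 828*(9 - 10*36) = -34 + 828*(9 - 360) = -34 + 828*(-351) = -34 - 290628 = -290662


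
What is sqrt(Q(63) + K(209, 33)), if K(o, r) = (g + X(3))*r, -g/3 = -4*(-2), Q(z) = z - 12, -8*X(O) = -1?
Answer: 3*I*sqrt(1310)/4 ≈ 27.145*I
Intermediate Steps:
X(O) = 1/8 (X(O) = -1/8*(-1) = 1/8)
Q(z) = -12 + z
g = -24 (g = -(-12)*(-2) = -3*8 = -24)
K(o, r) = -191*r/8 (K(o, r) = (-24 + 1/8)*r = -191*r/8)
sqrt(Q(63) + K(209, 33)) = sqrt((-12 + 63) - 191/8*33) = sqrt(51 - 6303/8) = sqrt(-5895/8) = 3*I*sqrt(1310)/4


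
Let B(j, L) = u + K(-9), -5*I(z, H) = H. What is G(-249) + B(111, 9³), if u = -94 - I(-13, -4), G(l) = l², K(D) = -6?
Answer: 309501/5 ≈ 61900.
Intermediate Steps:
I(z, H) = -H/5
u = -474/5 (u = -94 - (-1)*(-4)/5 = -94 - 1*⅘ = -94 - ⅘ = -474/5 ≈ -94.800)
B(j, L) = -504/5 (B(j, L) = -474/5 - 6 = -504/5)
G(-249) + B(111, 9³) = (-249)² - 504/5 = 62001 - 504/5 = 309501/5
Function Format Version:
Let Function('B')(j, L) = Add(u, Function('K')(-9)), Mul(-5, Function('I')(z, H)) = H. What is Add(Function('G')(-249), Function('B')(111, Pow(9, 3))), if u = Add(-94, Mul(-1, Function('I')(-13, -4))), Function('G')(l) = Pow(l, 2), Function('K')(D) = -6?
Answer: Rational(309501, 5) ≈ 61900.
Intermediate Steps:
Function('I')(z, H) = Mul(Rational(-1, 5), H)
u = Rational(-474, 5) (u = Add(-94, Mul(-1, Mul(Rational(-1, 5), -4))) = Add(-94, Mul(-1, Rational(4, 5))) = Add(-94, Rational(-4, 5)) = Rational(-474, 5) ≈ -94.800)
Function('B')(j, L) = Rational(-504, 5) (Function('B')(j, L) = Add(Rational(-474, 5), -6) = Rational(-504, 5))
Add(Function('G')(-249), Function('B')(111, Pow(9, 3))) = Add(Pow(-249, 2), Rational(-504, 5)) = Add(62001, Rational(-504, 5)) = Rational(309501, 5)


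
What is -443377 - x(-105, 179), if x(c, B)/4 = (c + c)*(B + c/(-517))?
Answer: -151401589/517 ≈ -2.9285e+5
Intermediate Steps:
x(c, B) = 8*c*(B - c/517) (x(c, B) = 4*((c + c)*(B + c/(-517))) = 4*((2*c)*(B + c*(-1/517))) = 4*((2*c)*(B - c/517)) = 4*(2*c*(B - c/517)) = 8*c*(B - c/517))
-443377 - x(-105, 179) = -443377 - 8*(-105)*(-1*(-105) + 517*179)/517 = -443377 - 8*(-105)*(105 + 92543)/517 = -443377 - 8*(-105)*92648/517 = -443377 - 1*(-77824320/517) = -443377 + 77824320/517 = -151401589/517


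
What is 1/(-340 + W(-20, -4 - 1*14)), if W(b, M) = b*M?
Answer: 1/20 ≈ 0.050000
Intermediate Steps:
W(b, M) = M*b
1/(-340 + W(-20, -4 - 1*14)) = 1/(-340 + (-4 - 1*14)*(-20)) = 1/(-340 + (-4 - 14)*(-20)) = 1/(-340 - 18*(-20)) = 1/(-340 + 360) = 1/20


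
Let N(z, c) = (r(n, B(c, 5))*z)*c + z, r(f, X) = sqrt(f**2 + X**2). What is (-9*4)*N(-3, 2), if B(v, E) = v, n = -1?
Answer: 108 + 216*sqrt(5) ≈ 590.99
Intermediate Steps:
r(f, X) = sqrt(X**2 + f**2)
N(z, c) = z + c*z*sqrt(1 + c**2) (N(z, c) = (sqrt(c**2 + (-1)**2)*z)*c + z = (sqrt(c**2 + 1)*z)*c + z = (sqrt(1 + c**2)*z)*c + z = (z*sqrt(1 + c**2))*c + z = c*z*sqrt(1 + c**2) + z = z + c*z*sqrt(1 + c**2))
(-9*4)*N(-3, 2) = (-9*4)*(-3*(1 + 2*sqrt(1 + 2**2))) = -(-108)*(1 + 2*sqrt(1 + 4)) = -(-108)*(1 + 2*sqrt(5)) = -36*(-3 - 6*sqrt(5)) = 108 + 216*sqrt(5)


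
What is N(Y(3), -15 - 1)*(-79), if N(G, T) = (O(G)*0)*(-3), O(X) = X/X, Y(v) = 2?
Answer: 0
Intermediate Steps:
O(X) = 1
N(G, T) = 0 (N(G, T) = (1*0)*(-3) = 0*(-3) = 0)
N(Y(3), -15 - 1)*(-79) = 0*(-79) = 0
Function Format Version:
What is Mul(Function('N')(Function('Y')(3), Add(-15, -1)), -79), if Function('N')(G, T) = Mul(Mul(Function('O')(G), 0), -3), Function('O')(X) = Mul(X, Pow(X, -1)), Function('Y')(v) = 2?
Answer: 0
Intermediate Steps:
Function('O')(X) = 1
Function('N')(G, T) = 0 (Function('N')(G, T) = Mul(Mul(1, 0), -3) = Mul(0, -3) = 0)
Mul(Function('N')(Function('Y')(3), Add(-15, -1)), -79) = Mul(0, -79) = 0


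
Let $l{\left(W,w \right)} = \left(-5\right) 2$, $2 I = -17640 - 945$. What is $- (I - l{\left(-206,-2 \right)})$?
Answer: $\frac{18565}{2} \approx 9282.5$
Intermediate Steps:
$I = - \frac{18585}{2}$ ($I = \frac{-17640 - 945}{2} = \frac{1}{2} \left(-18585\right) = - \frac{18585}{2} \approx -9292.5$)
$l{\left(W,w \right)} = -10$
$- (I - l{\left(-206,-2 \right)}) = - (- \frac{18585}{2} - -10) = - (- \frac{18585}{2} + 10) = \left(-1\right) \left(- \frac{18565}{2}\right) = \frac{18565}{2}$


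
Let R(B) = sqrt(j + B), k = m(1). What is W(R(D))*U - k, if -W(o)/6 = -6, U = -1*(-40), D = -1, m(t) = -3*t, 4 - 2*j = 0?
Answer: 1443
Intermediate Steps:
j = 2 (j = 2 - 1/2*0 = 2 + 0 = 2)
k = -3 (k = -3*1 = -3)
R(B) = sqrt(2 + B)
U = 40
W(o) = 36 (W(o) = -6*(-6) = 36)
W(R(D))*U - k = 36*40 - 1*(-3) = 1440 + 3 = 1443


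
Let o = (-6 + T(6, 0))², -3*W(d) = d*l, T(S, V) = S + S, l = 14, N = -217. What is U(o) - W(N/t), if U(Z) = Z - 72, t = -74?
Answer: -2477/111 ≈ -22.315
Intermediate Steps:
T(S, V) = 2*S
W(d) = -14*d/3 (W(d) = -d*14/3 = -14*d/3)
o = 36 (o = (-6 + 2*6)² = (-6 + 12)² = 6² = 36)
U(Z) = -72 + Z
U(o) - W(N/t) = (-72 + 36) - (-14)*(-217/(-74))/3 = -36 - (-14)*(-217*(-1/74))/3 = -36 - (-14)*217/(3*74) = -36 - 1*(-1519/111) = -36 + 1519/111 = -2477/111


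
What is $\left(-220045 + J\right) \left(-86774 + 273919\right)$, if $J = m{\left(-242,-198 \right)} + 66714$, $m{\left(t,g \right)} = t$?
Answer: $-28740419085$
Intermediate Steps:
$J = 66472$ ($J = -242 + 66714 = 66472$)
$\left(-220045 + J\right) \left(-86774 + 273919\right) = \left(-220045 + 66472\right) \left(-86774 + 273919\right) = \left(-153573\right) 187145 = -28740419085$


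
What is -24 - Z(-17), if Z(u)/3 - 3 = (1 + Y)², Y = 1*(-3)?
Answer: -45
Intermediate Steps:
Y = -3
Z(u) = 21 (Z(u) = 9 + 3*(1 - 3)² = 9 + 3*(-2)² = 9 + 3*4 = 9 + 12 = 21)
-24 - Z(-17) = -24 - 1*21 = -24 - 21 = -45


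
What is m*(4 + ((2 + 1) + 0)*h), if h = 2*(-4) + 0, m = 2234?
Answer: -44680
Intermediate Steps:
h = -8 (h = -8 + 0 = -8)
m*(4 + ((2 + 1) + 0)*h) = 2234*(4 + ((2 + 1) + 0)*(-8)) = 2234*(4 + (3 + 0)*(-8)) = 2234*(4 + 3*(-8)) = 2234*(4 - 24) = 2234*(-20) = -44680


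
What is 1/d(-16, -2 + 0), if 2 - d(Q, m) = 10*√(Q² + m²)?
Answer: -1/12998 - 5*√65/6499 ≈ -0.0062796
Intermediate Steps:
d(Q, m) = 2 - 10*√(Q² + m²)
1/d(-16, -2 + 0) = 1/(2 - 10*√((-16)² + (-2 + 0)²)) = 1/(2 - 10*√(256 + (-2)²)) = 1/(2 - 10*√(256 + 4)) = 1/(2 - 20*√65)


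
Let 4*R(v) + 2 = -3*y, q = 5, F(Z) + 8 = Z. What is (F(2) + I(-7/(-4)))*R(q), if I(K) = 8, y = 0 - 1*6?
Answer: 8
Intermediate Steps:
F(Z) = -8 + Z
y = -6 (y = 0 - 6 = -6)
R(v) = 4 (R(v) = -½ + (-3*(-6))/4 = -½ + (¼)*18 = -½ + 9/2 = 4)
(F(2) + I(-7/(-4)))*R(q) = ((-8 + 2) + 8)*4 = (-6 + 8)*4 = 2*4 = 8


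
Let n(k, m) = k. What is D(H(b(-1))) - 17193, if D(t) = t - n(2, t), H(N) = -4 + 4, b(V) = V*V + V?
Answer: -17195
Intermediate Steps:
b(V) = V + V² (b(V) = V² + V = V + V²)
H(N) = 0
D(t) = -2 + t (D(t) = t - 1*2 = t - 2 = -2 + t)
D(H(b(-1))) - 17193 = (-2 + 0) - 17193 = -2 - 17193 = -17195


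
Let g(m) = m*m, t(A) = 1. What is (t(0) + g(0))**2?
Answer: 1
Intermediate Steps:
g(m) = m**2
(t(0) + g(0))**2 = (1 + 0**2)**2 = (1 + 0)**2 = 1**2 = 1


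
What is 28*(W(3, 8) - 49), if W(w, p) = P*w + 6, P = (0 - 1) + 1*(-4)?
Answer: -1624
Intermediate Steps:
P = -5 (P = -1 - 4 = -5)
W(w, p) = 6 - 5*w (W(w, p) = -5*w + 6 = 6 - 5*w)
28*(W(3, 8) - 49) = 28*((6 - 5*3) - 49) = 28*((6 - 15) - 49) = 28*(-9 - 49) = 28*(-58) = -1624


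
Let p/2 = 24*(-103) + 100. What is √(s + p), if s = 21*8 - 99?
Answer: 5*I*√187 ≈ 68.374*I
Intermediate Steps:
s = 69 (s = 168 - 99 = 69)
p = -4744 (p = 2*(24*(-103) + 100) = 2*(-2472 + 100) = 2*(-2372) = -4744)
√(s + p) = √(69 - 4744) = √(-4675) = 5*I*√187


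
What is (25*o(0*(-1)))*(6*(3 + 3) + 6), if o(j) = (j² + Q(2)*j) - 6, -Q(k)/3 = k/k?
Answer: -6300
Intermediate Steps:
Q(k) = -3 (Q(k) = -3*k/k = -3*1 = -3)
o(j) = -6 + j² - 3*j (o(j) = (j² - 3*j) - 6 = -6 + j² - 3*j)
(25*o(0*(-1)))*(6*(3 + 3) + 6) = (25*(-6 + (0*(-1))² - 0*(-1)))*(6*(3 + 3) + 6) = (25*(-6 + 0² - 3*0))*(6*6 + 6) = (25*(-6 + 0 + 0))*(36 + 6) = (25*(-6))*42 = -150*42 = -6300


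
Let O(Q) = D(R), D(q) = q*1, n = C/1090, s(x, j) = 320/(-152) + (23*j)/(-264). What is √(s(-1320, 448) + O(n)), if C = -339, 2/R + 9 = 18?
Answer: I*√16084222/627 ≈ 6.3964*I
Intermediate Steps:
R = 2/9 (R = 2/(-9 + 18) = 2/9 ≈ 0.22222)
s(x, j) = -40/19 - 23*j/264 (s(x, j) = 320*(-1/152) + (23*j)*(-1/264) = -40/19 - 23*j/264)
n = -339/1090 ≈ -0.31101
D(q) = q
O(Q) = 2/9
√(s(-1320, 448) + O(n)) = √((-40/19 - 23/264*448) + 2/9) = √((-40/19 - 1288/33) + 2/9) = √(-25792/627 + 2/9) = √(-76958/1881) = I*√16084222/627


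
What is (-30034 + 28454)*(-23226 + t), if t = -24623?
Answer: 75601420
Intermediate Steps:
(-30034 + 28454)*(-23226 + t) = (-30034 + 28454)*(-23226 - 24623) = -1580*(-47849) = 75601420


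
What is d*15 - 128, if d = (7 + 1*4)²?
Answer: 1687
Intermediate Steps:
d = 121 (d = (7 + 4)² = 11² = 121)
d*15 - 128 = 121*15 - 128 = 1815 - 128 = 1687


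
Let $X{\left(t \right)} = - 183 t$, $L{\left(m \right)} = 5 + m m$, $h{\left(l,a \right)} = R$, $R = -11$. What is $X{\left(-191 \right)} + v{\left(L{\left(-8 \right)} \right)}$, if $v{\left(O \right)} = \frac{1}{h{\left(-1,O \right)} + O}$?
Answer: $\frac{2027275}{58} \approx 34953.0$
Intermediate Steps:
$h{\left(l,a \right)} = -11$
$L{\left(m \right)} = 5 + m^{2}$
$v{\left(O \right)} = \frac{1}{-11 + O}$
$X{\left(-191 \right)} + v{\left(L{\left(-8 \right)} \right)} = \left(-183\right) \left(-191\right) + \frac{1}{-11 + \left(5 + \left(-8\right)^{2}\right)} = 34953 + \frac{1}{-11 + \left(5 + 64\right)} = 34953 + \frac{1}{-11 + 69} = 34953 + \frac{1}{58} = \frac{2027275}{58}$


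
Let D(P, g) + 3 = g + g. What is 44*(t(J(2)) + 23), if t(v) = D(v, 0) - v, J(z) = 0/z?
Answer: 880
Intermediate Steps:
J(z) = 0
D(P, g) = -3 + 2*g (D(P, g) = -3 + (g + g) = -3 + 2*g)
t(v) = -3 - v (t(v) = (-3 + 2*0) - v = (-3 + 0) - v = -3 - v)
44*(t(J(2)) + 23) = 44*((-3 - 1*0) + 23) = 44*((-3 + 0) + 23) = 44*(-3 + 23) = 44*20 = 880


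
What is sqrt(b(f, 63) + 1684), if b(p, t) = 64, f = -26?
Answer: 2*sqrt(437) ≈ 41.809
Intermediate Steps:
sqrt(b(f, 63) + 1684) = sqrt(64 + 1684) = sqrt(1748) = 2*sqrt(437)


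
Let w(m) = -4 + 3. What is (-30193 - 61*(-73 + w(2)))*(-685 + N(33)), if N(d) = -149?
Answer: 21416286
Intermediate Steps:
w(m) = -1
(-30193 - 61*(-73 + w(2)))*(-685 + N(33)) = (-30193 - 61*(-73 - 1))*(-685 - 149) = (-30193 - 61*(-74))*(-834) = (-30193 + 4514)*(-834) = -25679*(-834) = 21416286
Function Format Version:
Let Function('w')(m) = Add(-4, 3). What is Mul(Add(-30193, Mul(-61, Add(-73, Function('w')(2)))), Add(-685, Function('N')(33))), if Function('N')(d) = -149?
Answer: 21416286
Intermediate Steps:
Function('w')(m) = -1
Mul(Add(-30193, Mul(-61, Add(-73, Function('w')(2)))), Add(-685, Function('N')(33))) = Mul(Add(-30193, Mul(-61, Add(-73, -1))), Add(-685, -149)) = Mul(Add(-30193, Mul(-61, -74)), -834) = Mul(Add(-30193, 4514), -834) = Mul(-25679, -834) = 21416286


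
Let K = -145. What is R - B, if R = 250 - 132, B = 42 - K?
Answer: -69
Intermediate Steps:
B = 187 (B = 42 - 1*(-145) = 42 + 145 = 187)
R = 118
R - B = 118 - 1*187 = 118 - 187 = -69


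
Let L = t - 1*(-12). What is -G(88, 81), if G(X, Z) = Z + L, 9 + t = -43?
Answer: -41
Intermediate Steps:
t = -52 (t = -9 - 43 = -52)
L = -40 (L = -52 - 1*(-12) = -52 + 12 = -40)
G(X, Z) = -40 + Z (G(X, Z) = Z - 40 = -40 + Z)
-G(88, 81) = -(-40 + 81) = -1*41 = -41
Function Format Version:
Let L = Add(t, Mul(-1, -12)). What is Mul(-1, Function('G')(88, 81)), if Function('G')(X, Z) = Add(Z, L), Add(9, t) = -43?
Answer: -41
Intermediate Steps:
t = -52 (t = Add(-9, -43) = -52)
L = -40 (L = Add(-52, Mul(-1, -12)) = Add(-52, 12) = -40)
Function('G')(X, Z) = Add(-40, Z) (Function('G')(X, Z) = Add(Z, -40) = Add(-40, Z))
Mul(-1, Function('G')(88, 81)) = Mul(-1, Add(-40, 81)) = Mul(-1, 41) = -41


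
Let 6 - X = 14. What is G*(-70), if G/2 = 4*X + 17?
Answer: 2100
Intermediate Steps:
X = -8 (X = 6 - 1*14 = 6 - 14 = -8)
G = -30 (G = 2*(4*(-8) + 17) = 2*(-32 + 17) = 2*(-15) = -30)
G*(-70) = -30*(-70) = 2100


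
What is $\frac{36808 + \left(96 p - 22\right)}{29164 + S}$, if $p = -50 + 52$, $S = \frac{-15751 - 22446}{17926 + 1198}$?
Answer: $\frac{707167272}{557694139} \approx 1.268$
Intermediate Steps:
$S = - \frac{38197}{19124} \approx -1.9973$
$p = 2$
$\frac{36808 + \left(96 p - 22\right)}{29164 + S} = \frac{36808 + \left(96 \cdot 2 - 22\right)}{29164 - \frac{38197}{19124}} = \frac{36808 + \left(192 - 22\right)}{\frac{557694139}{19124}} = \left(36808 + 170\right) \frac{19124}{557694139} = 36978 \cdot \frac{19124}{557694139} = \frac{707167272}{557694139}$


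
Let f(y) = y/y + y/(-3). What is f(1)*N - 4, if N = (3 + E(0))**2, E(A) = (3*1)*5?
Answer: 212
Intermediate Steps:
E(A) = 15 (E(A) = 3*5 = 15)
f(y) = 1 - y/3 (f(y) = 1 + y*(-1/3) = 1 - y/3)
N = 324 (N = (3 + 15)**2 = 18**2 = 324)
f(1)*N - 4 = (1 - 1/3*1)*324 - 4 = (1 - 1/3)*324 - 4 = (2/3)*324 - 4 = 216 - 4 = 212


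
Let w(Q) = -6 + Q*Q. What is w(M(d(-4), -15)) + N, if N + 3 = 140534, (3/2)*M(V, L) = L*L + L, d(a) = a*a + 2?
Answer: 160125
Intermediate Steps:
d(a) = 2 + a**2 (d(a) = a**2 + 2 = 2 + a**2)
M(V, L) = 2*L/3 + 2*L**2/3 (M(V, L) = 2*(L*L + L)/3 = 2*(L**2 + L)/3 = 2*(L + L**2)/3 = 2*L/3 + 2*L**2/3)
w(Q) = -6 + Q**2
N = 140531 (N = -3 + 140534 = 140531)
w(M(d(-4), -15)) + N = (-6 + ((2/3)*(-15)*(1 - 15))**2) + 140531 = (-6 + ((2/3)*(-15)*(-14))**2) + 140531 = (-6 + 140**2) + 140531 = (-6 + 19600) + 140531 = 19594 + 140531 = 160125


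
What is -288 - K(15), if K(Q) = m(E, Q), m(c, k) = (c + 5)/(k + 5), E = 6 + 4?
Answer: -1155/4 ≈ -288.75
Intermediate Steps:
E = 10
m(c, k) = (5 + c)/(5 + k)
K(Q) = 15/(5 + Q) (K(Q) = (5 + 10)/(5 + Q) = 15/(5 + Q))
-288 - K(15) = -288 - 15/(5 + 15) = -288 - 15/20 = -288 - 1*3/4 = -288 - 3/4 = -1155/4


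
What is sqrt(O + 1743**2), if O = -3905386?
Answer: I*sqrt(867337) ≈ 931.31*I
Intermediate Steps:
sqrt(O + 1743**2) = sqrt(-3905386 + 1743**2) = sqrt(-3905386 + 3038049) = sqrt(-867337) = I*sqrt(867337)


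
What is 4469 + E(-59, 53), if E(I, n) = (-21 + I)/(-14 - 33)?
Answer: 210123/47 ≈ 4470.7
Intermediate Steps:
E(I, n) = 21/47 - I/47 (E(I, n) = (-21 + I)/(-47) = (-21 + I)*(-1/47) = 21/47 - I/47)
4469 + E(-59, 53) = 4469 + (21/47 - 1/47*(-59)) = 4469 + (21/47 + 59/47) = 4469 + 80/47 = 210123/47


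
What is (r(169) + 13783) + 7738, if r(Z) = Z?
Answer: 21690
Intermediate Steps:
(r(169) + 13783) + 7738 = (169 + 13783) + 7738 = 13952 + 7738 = 21690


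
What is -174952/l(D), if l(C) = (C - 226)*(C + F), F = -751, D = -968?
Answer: -87476/1026243 ≈ -0.085239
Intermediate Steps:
l(C) = (-751 + C)*(-226 + C) (l(C) = (C - 226)*(C - 751) = (-226 + C)*(-751 + C) = (-751 + C)*(-226 + C))
-174952/l(D) = -174952/(169726 + (-968)² - 977*(-968)) = -174952/(169726 + 937024 + 945736) = -174952/2052486 = -174952*1/2052486 = -87476/1026243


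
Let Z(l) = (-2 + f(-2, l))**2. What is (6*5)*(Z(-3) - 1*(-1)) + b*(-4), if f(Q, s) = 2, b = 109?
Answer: -406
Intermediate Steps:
Z(l) = 0 (Z(l) = (-2 + 2)**2 = 0**2 = 0)
(6*5)*(Z(-3) - 1*(-1)) + b*(-4) = (6*5)*(0 - 1*(-1)) + 109*(-4) = 30*(0 + 1) - 436 = 30*1 - 436 = 30 - 436 = -406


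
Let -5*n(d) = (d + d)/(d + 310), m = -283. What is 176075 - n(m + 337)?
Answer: 80114152/455 ≈ 1.7608e+5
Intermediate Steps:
n(d) = -2*d/(5*(310 + d)) (n(d) = -(d + d)/(5*(d + 310)) = -2*d/(5*(310 + d)))
176075 - n(m + 337) = 176075 - (-2)*(-283 + 337)/(1550 + 5*(-283 + 337)) = 176075 - (-2)*54/(1550 + 5*54) = 176075 - (-2)*54/(1550 + 270) = 176075 - (-2)*54/1820 = 176075 - 1*(-27/455) = 176075 + 27/455 = 80114152/455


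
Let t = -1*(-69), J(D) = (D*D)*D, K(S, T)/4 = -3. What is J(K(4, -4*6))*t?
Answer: -119232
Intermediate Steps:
K(S, T) = -12 (K(S, T) = 4*(-3) = -12)
J(D) = D³ (J(D) = D²*D = D³)
t = 69
J(K(4, -4*6))*t = (-12)³*69 = -1728*69 = -119232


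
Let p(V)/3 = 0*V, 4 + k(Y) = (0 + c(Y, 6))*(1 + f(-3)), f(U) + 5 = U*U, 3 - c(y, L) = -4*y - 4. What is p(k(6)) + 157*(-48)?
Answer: -7536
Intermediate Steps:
c(y, L) = 7 + 4*y (c(y, L) = 3 - (-4*y - 4) = 3 - (-4 - 4*y) = 3 + (4 + 4*y) = 7 + 4*y)
f(U) = -5 + U² (f(U) = -5 + U*U = -5 + U²)
k(Y) = 31 + 20*Y (k(Y) = -4 + (0 + (7 + 4*Y))*(1 + (-5 + (-3)²)) = -4 + (7 + 4*Y)*(1 + (-5 + 9)) = -4 + (7 + 4*Y)*(1 + 4) = -4 + (7 + 4*Y)*5 = -4 + (35 + 20*Y) = 31 + 20*Y)
p(V) = 0 (p(V) = 3*(0*V) = 3*0 = 0)
p(k(6)) + 157*(-48) = 0 + 157*(-48) = 0 - 7536 = -7536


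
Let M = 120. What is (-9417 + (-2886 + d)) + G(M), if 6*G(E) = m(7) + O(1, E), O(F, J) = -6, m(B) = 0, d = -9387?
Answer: -21691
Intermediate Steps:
G(E) = -1 (G(E) = (0 - 6)/6 = (⅙)*(-6) = -1)
(-9417 + (-2886 + d)) + G(M) = (-9417 + (-2886 - 9387)) - 1 = (-9417 - 12273) - 1 = -21690 - 1 = -21691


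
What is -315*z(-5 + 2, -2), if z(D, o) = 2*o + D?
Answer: 2205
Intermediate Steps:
z(D, o) = D + 2*o
-315*z(-5 + 2, -2) = -315*((-5 + 2) + 2*(-2)) = -315*(-3 - 4) = -315*(-7) = 2205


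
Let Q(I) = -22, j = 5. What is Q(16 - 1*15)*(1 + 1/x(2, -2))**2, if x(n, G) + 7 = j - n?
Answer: -99/8 ≈ -12.375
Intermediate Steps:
x(n, G) = -2 - n (x(n, G) = -7 + (5 - n) = -2 - n)
Q(16 - 1*15)*(1 + 1/x(2, -2))**2 = -22*(1 + 1/(-2 - 1*2))**2 = -22*(1 + 1/(-2 - 2))**2 = -22*(1 + 1/(-4))**2 = -22*(1 - 1/4)**2 = -22*(3/4)**2 = -22*9/16 = -99/8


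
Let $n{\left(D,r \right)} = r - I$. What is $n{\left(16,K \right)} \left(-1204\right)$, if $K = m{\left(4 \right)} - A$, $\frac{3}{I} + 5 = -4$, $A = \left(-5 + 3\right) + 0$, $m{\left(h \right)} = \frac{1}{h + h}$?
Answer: $- \frac{17759}{6} \approx -2959.8$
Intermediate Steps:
$m{\left(h \right)} = \frac{1}{2 h}$
$A = -2$ ($A = -2 + 0 = -2$)
$I = - \frac{1}{3}$ ($I = \frac{3}{-5 - 4} = \frac{3}{-9} = 3 \left(- \frac{1}{9}\right) = - \frac{1}{3} \approx -0.33333$)
$K = \frac{17}{8}$ ($K = \frac{1}{2 \cdot 4} - -2 = \frac{1}{2} \cdot \frac{1}{4} + 2 = \frac{1}{8} + 2 = \frac{17}{8} \approx 2.125$)
$n{\left(D,r \right)} = \frac{1}{3} + r$ ($n{\left(D,r \right)} = r - - \frac{1}{3} = r + \frac{1}{3} = \frac{1}{3} + r$)
$n{\left(16,K \right)} \left(-1204\right) = \left(\frac{1}{3} + \frac{17}{8}\right) \left(-1204\right) = \frac{59}{24} \left(-1204\right) = - \frac{17759}{6}$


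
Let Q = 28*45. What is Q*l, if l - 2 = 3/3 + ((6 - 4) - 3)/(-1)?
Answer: 5040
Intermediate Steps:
Q = 1260
l = 4 (l = 2 + (3/3 + ((6 - 4) - 3)/(-1)) = 2 + (3*(⅓) + (2 - 3)*(-1)) = 2 + (1 - 1*(-1)) = 2 + (1 + 1) = 2 + 2 = 4)
Q*l = 1260*4 = 5040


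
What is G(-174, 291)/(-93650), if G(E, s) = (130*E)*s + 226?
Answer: 3291097/46825 ≈ 70.285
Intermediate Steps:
G(E, s) = 226 + 130*E*s (G(E, s) = 130*E*s + 226 = 226 + 130*E*s)
G(-174, 291)/(-93650) = (226 + 130*(-174)*291)/(-93650) = (226 - 6582420)*(-1/93650) = -6582194*(-1/93650) = 3291097/46825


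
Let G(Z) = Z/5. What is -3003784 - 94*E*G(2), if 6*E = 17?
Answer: -45058358/15 ≈ -3.0039e+6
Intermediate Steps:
E = 17/6 (E = (1/6)*17 = 17/6 ≈ 2.8333)
G(Z) = Z/5 (G(Z) = Z*(1/5) = Z/5)
-3003784 - 94*E*G(2) = -3003784 - 799*(1/5)*2/3 = -3003784 - 799*2/(3*5) = -3003784 - 94*17/15 = -3003784 - 1598/15 = -45058358/15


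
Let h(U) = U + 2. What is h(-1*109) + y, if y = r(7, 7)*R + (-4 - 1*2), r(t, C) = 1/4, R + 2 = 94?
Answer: -90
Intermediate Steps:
h(U) = 2 + U
R = 92 (R = -2 + 94 = 92)
r(t, C) = ¼
y = 17 (y = (¼)*92 + (-4 - 1*2) = 23 + (-4 - 2) = 23 - 6 = 17)
h(-1*109) + y = (2 - 1*109) + 17 = (2 - 109) + 17 = -107 + 17 = -90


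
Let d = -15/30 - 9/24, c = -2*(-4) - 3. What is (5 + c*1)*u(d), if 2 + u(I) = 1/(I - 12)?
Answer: -2140/103 ≈ -20.777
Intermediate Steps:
c = 5 (c = 8 - 3 = 5)
d = -7/8 (d = -15*1/30 - 9*1/24 = -1/2 - 3/8 = -7/8 ≈ -0.87500)
u(I) = -2 + 1/(-12 + I) (u(I) = -2 + 1/(I - 12) = -2 + 1/(-12 + I))
(5 + c*1)*u(d) = (5 + 5*1)*((25 - 2*(-7/8))/(-12 - 7/8)) = (5 + 5)*((25 + 7/4)/(-103/8)) = 10*(-8/103*107/4) = 10*(-214/103) = -2140/103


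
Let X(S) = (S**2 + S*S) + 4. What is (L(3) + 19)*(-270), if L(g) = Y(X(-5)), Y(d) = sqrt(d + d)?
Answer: -5130 - 1620*sqrt(3) ≈ -7935.9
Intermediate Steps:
X(S) = 4 + 2*S**2 (X(S) = (S**2 + S**2) + 4 = 2*S**2 + 4 = 4 + 2*S**2)
Y(d) = sqrt(2)*sqrt(d) (Y(d) = sqrt(2*d) = sqrt(2)*sqrt(d))
L(g) = 6*sqrt(3) (L(g) = sqrt(2)*sqrt(4 + 2*(-5)**2) = sqrt(2)*sqrt(4 + 2*25) = sqrt(2)*sqrt(4 + 50) = sqrt(2)*sqrt(54) = sqrt(2)*(3*sqrt(6)) = 6*sqrt(3))
(L(3) + 19)*(-270) = (6*sqrt(3) + 19)*(-270) = (19 + 6*sqrt(3))*(-270) = -5130 - 1620*sqrt(3)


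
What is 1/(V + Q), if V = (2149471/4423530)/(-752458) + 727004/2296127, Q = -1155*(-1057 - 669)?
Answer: 7642705874463205980/15235965861761443851037543 ≈ 5.0162e-7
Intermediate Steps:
Q = 1993530 (Q = -1155*(-1726) = 1993530)
V = 2419842808833728143/7642705874463205980 (V = (2149471*(1/4423530))*(-1/752458) + 727004*(1/2296127) = (2149471/4423530)*(-1/752458) + 727004/2296127 = -2149471/3328520536740 + 727004/2296127 = 2419842808833728143/7642705874463205980 ≈ 0.31662)
1/(V + Q) = 1/(2419842808833728143/7642705874463205980 + 1993530) = 1/(15235965861761443851037543/7642705874463205980) = 7642705874463205980/15235965861761443851037543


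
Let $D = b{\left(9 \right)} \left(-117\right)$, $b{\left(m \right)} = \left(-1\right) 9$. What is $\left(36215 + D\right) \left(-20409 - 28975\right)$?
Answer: $-1840442912$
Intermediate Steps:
$b{\left(m \right)} = -9$
$D = 1053$ ($D = \left(-9\right) \left(-117\right) = 1053$)
$\left(36215 + D\right) \left(-20409 - 28975\right) = \left(36215 + 1053\right) \left(-20409 - 28975\right) = 37268 \left(-49384\right) = -1840442912$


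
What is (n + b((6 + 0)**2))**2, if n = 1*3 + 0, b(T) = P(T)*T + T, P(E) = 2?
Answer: 12321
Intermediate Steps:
b(T) = 3*T (b(T) = 2*T + T = 3*T)
n = 3 (n = 3 + 0 = 3)
(n + b((6 + 0)**2))**2 = (3 + 3*(6 + 0)**2)**2 = (3 + 3*6**2)**2 = (3 + 3*36)**2 = (3 + 108)**2 = 111**2 = 12321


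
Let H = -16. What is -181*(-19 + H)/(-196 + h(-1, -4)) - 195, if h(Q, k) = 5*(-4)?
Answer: -48455/216 ≈ -224.33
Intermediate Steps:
h(Q, k) = -20
-181*(-19 + H)/(-196 + h(-1, -4)) - 195 = -181*(-19 - 16)/(-196 - 20) - 195 = -(-6335)/(-216) - 195 = -(-6335)*(-1)/216 - 195 = -181*35/216 - 195 = -6335/216 - 195 = -48455/216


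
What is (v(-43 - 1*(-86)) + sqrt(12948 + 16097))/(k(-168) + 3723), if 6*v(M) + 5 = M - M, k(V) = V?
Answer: -1/4266 + sqrt(29045)/3555 ≈ 0.047705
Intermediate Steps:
v(M) = -5/6 (v(M) = -5/6 + (M - M)/6 = -5/6 + (1/6)*0 = -5/6 + 0 = -5/6)
(v(-43 - 1*(-86)) + sqrt(12948 + 16097))/(k(-168) + 3723) = (-5/6 + sqrt(12948 + 16097))/(-168 + 3723) = (-5/6 + sqrt(29045))/3555 = (-5/6 + sqrt(29045))*(1/3555) = -1/4266 + sqrt(29045)/3555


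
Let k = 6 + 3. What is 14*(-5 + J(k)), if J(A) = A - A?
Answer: -70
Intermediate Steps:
k = 9
J(A) = 0
14*(-5 + J(k)) = 14*(-5 + 0) = 14*(-5) = -70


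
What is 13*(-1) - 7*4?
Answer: -41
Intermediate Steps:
13*(-1) - 7*4 = -13 - 28 = -41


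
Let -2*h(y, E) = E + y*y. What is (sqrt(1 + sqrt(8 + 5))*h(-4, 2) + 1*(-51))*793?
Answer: -40443 - 7137*sqrt(1 + sqrt(13)) ≈ -55759.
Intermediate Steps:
h(y, E) = -E/2 - y**2/2 (h(y, E) = -(E + y*y)/2 = -(E + y**2)/2 = -E/2 - y**2/2)
(sqrt(1 + sqrt(8 + 5))*h(-4, 2) + 1*(-51))*793 = (sqrt(1 + sqrt(8 + 5))*(-1/2*2 - 1/2*(-4)**2) + 1*(-51))*793 = (sqrt(1 + sqrt(13))*(-1 - 1/2*16) - 51)*793 = (sqrt(1 + sqrt(13))*(-1 - 8) - 51)*793 = (sqrt(1 + sqrt(13))*(-9) - 51)*793 = (-9*sqrt(1 + sqrt(13)) - 51)*793 = (-51 - 9*sqrt(1 + sqrt(13)))*793 = -40443 - 7137*sqrt(1 + sqrt(13))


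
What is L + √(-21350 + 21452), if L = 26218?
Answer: 26218 + √102 ≈ 26228.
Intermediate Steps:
L + √(-21350 + 21452) = 26218 + √(-21350 + 21452) = 26218 + √102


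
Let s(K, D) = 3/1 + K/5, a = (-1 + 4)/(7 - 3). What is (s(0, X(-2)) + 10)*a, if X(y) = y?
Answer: 39/4 ≈ 9.7500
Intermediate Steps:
a = ¾ (a = 3/4 = 3*(¼) = ¾ ≈ 0.75000)
s(K, D) = 3 + K/5 (s(K, D) = 3*1 + K*(⅕) = 3 + K/5)
(s(0, X(-2)) + 10)*a = ((3 + (⅕)*0) + 10)*(¾) = ((3 + 0) + 10)*(¾) = (3 + 10)*(¾) = 13*(¾) = 39/4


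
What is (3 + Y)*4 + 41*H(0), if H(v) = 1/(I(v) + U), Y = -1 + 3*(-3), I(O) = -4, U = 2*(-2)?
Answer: -265/8 ≈ -33.125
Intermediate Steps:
U = -4
Y = -10 (Y = -1 - 9 = -10)
H(v) = -⅛ (H(v) = 1/(-4 - 4) = 1/(-8) = -⅛)
(3 + Y)*4 + 41*H(0) = (3 - 10)*4 + 41*(-⅛) = -7*4 - 41/8 = -28 - 41/8 = -265/8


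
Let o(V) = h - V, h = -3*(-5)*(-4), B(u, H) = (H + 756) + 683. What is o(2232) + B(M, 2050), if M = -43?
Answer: 1197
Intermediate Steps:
B(u, H) = 1439 + H (B(u, H) = (756 + H) + 683 = 1439 + H)
h = -60 (h = 15*(-4) = -60)
o(V) = -60 - V
o(2232) + B(M, 2050) = (-60 - 1*2232) + (1439 + 2050) = (-60 - 2232) + 3489 = -2292 + 3489 = 1197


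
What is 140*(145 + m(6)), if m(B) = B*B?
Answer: 25340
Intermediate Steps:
m(B) = B²
140*(145 + m(6)) = 140*(145 + 6²) = 140*(145 + 36) = 140*181 = 25340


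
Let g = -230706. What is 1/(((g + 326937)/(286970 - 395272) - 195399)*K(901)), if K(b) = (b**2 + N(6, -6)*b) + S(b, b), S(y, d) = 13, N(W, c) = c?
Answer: -54151/8532683176327716 ≈ -6.3463e-12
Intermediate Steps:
K(b) = 13 + b**2 - 6*b (K(b) = (b**2 - 6*b) + 13 = 13 + b**2 - 6*b)
1/(((g + 326937)/(286970 - 395272) - 195399)*K(901)) = 1/(((-230706 + 326937)/(286970 - 395272) - 195399)*(13 + 901**2 - 6*901)) = 1/((96231/(-108302) - 195399)*(13 + 811801 - 5406)) = 1/((96231*(-1/108302) - 195399)*806408) = (1/806408)/(-96231/108302 - 195399) = (1/806408)/(-21162198729/108302) = -108302/21162198729*1/806408 = -54151/8532683176327716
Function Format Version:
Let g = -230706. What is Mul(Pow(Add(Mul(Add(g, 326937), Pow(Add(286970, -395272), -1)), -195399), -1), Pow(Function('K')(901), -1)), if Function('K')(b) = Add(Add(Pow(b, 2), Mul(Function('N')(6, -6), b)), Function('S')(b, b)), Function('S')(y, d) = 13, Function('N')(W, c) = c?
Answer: Rational(-54151, 8532683176327716) ≈ -6.3463e-12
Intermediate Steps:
Function('K')(b) = Add(13, Pow(b, 2), Mul(-6, b)) (Function('K')(b) = Add(Add(Pow(b, 2), Mul(-6, b)), 13) = Add(13, Pow(b, 2), Mul(-6, b)))
Mul(Pow(Add(Mul(Add(g, 326937), Pow(Add(286970, -395272), -1)), -195399), -1), Pow(Function('K')(901), -1)) = Mul(Pow(Add(Mul(Add(-230706, 326937), Pow(Add(286970, -395272), -1)), -195399), -1), Pow(Add(13, Pow(901, 2), Mul(-6, 901)), -1)) = Mul(Pow(Add(Mul(96231, Pow(-108302, -1)), -195399), -1), Pow(Add(13, 811801, -5406), -1)) = Mul(Pow(Add(Mul(96231, Rational(-1, 108302)), -195399), -1), Pow(806408, -1)) = Mul(Pow(Add(Rational(-96231, 108302), -195399), -1), Rational(1, 806408)) = Mul(Pow(Rational(-21162198729, 108302), -1), Rational(1, 806408)) = Mul(Rational(-108302, 21162198729), Rational(1, 806408)) = Rational(-54151, 8532683176327716)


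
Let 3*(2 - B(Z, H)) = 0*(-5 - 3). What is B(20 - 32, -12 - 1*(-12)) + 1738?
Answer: 1740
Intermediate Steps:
B(Z, H) = 2 (B(Z, H) = 2 - 0*(-5 - 3) = 2 - 0*(-8) = 2 - ⅓*0 = 2 + 0 = 2)
B(20 - 32, -12 - 1*(-12)) + 1738 = 2 + 1738 = 1740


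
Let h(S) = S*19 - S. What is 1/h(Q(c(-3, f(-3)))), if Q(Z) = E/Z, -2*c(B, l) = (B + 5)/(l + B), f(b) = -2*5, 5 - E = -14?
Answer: 1/4446 ≈ 0.00022492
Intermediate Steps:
E = 19 (E = 5 - 1*(-14) = 5 + 14 = 19)
f(b) = -10
c(B, l) = -(5 + B)/(2*(B + l)) (c(B, l) = -(B + 5)/(2*(l + B)) = -(5 + B)/(2*(B + l)))
Q(Z) = 19/Z
h(S) = 18*S (h(S) = 19*S - S = 18*S)
1/h(Q(c(-3, f(-3)))) = 1/(18*(19/(((-5 - 1*(-3))/(2*(-3 - 10)))))) = 1/(18*(19/(((½)*(-5 + 3)/(-13))))) = 1/(18*(19/(((½)*(-1/13)*(-2))))) = 1/(18*(19/(1/13))) = 1/(18*(19*13)) = 1/(18*247) = 1/4446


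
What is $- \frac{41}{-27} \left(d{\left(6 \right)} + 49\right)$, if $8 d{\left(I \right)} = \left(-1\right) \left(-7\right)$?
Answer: $\frac{5453}{72} \approx 75.736$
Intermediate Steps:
$d{\left(I \right)} = \frac{7}{8}$ ($d{\left(I \right)} = \frac{\left(-1\right) \left(-7\right)}{8} = \frac{1}{8} \cdot 7 = \frac{7}{8}$)
$- \frac{41}{-27} \left(d{\left(6 \right)} + 49\right) = - \frac{41}{-27} \left(\frac{7}{8} + 49\right) = \left(-41\right) \left(- \frac{1}{27}\right) \frac{399}{8} = \frac{41}{27} \cdot \frac{399}{8} = \frac{5453}{72}$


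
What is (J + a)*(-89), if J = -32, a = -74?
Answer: 9434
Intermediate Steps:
(J + a)*(-89) = (-32 - 74)*(-89) = -106*(-89) = 9434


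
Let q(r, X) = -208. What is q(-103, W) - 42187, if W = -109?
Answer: -42395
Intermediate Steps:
q(-103, W) - 42187 = -208 - 42187 = -42395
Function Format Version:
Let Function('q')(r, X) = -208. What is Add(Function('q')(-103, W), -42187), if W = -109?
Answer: -42395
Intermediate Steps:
Add(Function('q')(-103, W), -42187) = Add(-208, -42187) = -42395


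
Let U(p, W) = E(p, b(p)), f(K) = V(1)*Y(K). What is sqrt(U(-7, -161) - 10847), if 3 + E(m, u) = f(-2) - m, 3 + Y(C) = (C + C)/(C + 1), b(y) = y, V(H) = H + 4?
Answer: I*sqrt(10838) ≈ 104.11*I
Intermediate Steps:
V(H) = 4 + H
Y(C) = -3 + 2*C/(1 + C) (Y(C) = -3 + (C + C)/(C + 1) = -3 + (2*C)/(1 + C) = -3 + 2*C/(1 + C))
f(K) = 5*(-3 - K)/(1 + K) (f(K) = (4 + 1)*((-3 - K)/(1 + K)) = 5*((-3 - K)/(1 + K)) = 5*(-3 - K)/(1 + K))
E(m, u) = 2 - m (E(m, u) = -3 + (5*(-3 - 1*(-2))/(1 - 2) - m) = -3 + (5*(-3 + 2)/(-1) - m) = -3 + (5*(-1)*(-1) - m) = -3 + (5 - m) = 2 - m)
U(p, W) = 2 - p
sqrt(U(-7, -161) - 10847) = sqrt((2 - 1*(-7)) - 10847) = sqrt((2 + 7) - 10847) = sqrt(9 - 10847) = sqrt(-10838) = I*sqrt(10838)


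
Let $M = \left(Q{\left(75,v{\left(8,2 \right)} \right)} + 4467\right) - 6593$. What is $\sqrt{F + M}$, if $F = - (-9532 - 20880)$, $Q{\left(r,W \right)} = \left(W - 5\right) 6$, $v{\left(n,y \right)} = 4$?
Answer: $2 \sqrt{7070} \approx 168.17$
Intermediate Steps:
$Q{\left(r,W \right)} = -30 + 6 W$ ($Q{\left(r,W \right)} = \left(-5 + W\right) 6 = -30 + 6 W$)
$F = 30412$ ($F = \left(-1\right) \left(-30412\right) = 30412$)
$M = -2132$ ($M = \left(\left(-30 + 6 \cdot 4\right) + 4467\right) - 6593 = \left(\left(-30 + 24\right) + 4467\right) - 6593 = \left(-6 + 4467\right) - 6593 = 4461 - 6593 = -2132$)
$\sqrt{F + M} = \sqrt{30412 - 2132} = \sqrt{28280} = 2 \sqrt{7070}$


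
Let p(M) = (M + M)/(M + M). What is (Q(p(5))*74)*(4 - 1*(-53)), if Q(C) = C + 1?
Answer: 8436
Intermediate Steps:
p(M) = 1 (p(M) = (2*M)/((2*M)) = (2*M)*(1/(2*M)) = 1)
Q(C) = 1 + C
(Q(p(5))*74)*(4 - 1*(-53)) = ((1 + 1)*74)*(4 - 1*(-53)) = (2*74)*(4 + 53) = 148*57 = 8436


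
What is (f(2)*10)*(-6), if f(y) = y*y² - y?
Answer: -360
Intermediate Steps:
f(y) = y³ - y
(f(2)*10)*(-6) = ((2³ - 1*2)*10)*(-6) = ((8 - 2)*10)*(-6) = (6*10)*(-6) = 60*(-6) = -360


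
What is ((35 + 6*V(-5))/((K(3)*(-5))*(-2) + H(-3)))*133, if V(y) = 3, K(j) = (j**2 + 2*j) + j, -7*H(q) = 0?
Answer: 7049/180 ≈ 39.161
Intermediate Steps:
H(q) = 0 (H(q) = -1/7*0 = 0)
K(j) = j**2 + 3*j
((35 + 6*V(-5))/((K(3)*(-5))*(-2) + H(-3)))*133 = ((35 + 6*3)/(((3*(3 + 3))*(-5))*(-2) + 0))*133 = ((35 + 18)/(((3*6)*(-5))*(-2) + 0))*133 = (53/((18*(-5))*(-2) + 0))*133 = (53/(-90*(-2) + 0))*133 = (53/(180 + 0))*133 = (53/180)*133 = 7049/180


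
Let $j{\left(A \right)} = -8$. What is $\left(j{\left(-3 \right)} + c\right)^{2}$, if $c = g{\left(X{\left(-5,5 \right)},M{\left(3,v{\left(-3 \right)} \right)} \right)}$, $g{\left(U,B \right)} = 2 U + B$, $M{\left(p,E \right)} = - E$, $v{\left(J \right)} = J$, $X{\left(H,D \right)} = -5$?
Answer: $225$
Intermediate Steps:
$g{\left(U,B \right)} = B + 2 U$
$c = -7$ ($c = \left(-1\right) \left(-3\right) + 2 \left(-5\right) = 3 - 10 = -7$)
$\left(j{\left(-3 \right)} + c\right)^{2} = \left(-8 - 7\right)^{2} = \left(-15\right)^{2} = 225$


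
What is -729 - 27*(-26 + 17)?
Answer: -486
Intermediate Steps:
-729 - 27*(-26 + 17) = -729 - 27*(-9) = -729 + 243 = -486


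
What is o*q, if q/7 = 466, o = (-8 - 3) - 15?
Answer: -84812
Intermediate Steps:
o = -26 (o = -11 - 15 = -26)
q = 3262 (q = 7*466 = 3262)
o*q = -26*3262 = -84812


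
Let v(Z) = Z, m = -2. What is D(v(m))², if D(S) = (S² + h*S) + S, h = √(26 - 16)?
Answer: 44 - 8*√10 ≈ 18.702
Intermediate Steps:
h = √10 ≈ 3.1623
D(S) = S + S² + S*√10 (D(S) = (S² + √10*S) + S = (S² + S*√10) + S = S + S² + S*√10)
D(v(m))² = (-2*(1 - 2 + √10))² = (-2*(-1 + √10))² = (2 - 2*√10)²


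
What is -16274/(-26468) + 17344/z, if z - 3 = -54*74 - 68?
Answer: -196486139/53743274 ≈ -3.6560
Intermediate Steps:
z = -4061 (z = 3 + (-54*74 - 68) = 3 + (-3996 - 68) = 3 - 4064 = -4061)
-16274/(-26468) + 17344/z = -16274/(-26468) + 17344/(-4061) = -16274*(-1/26468) + 17344*(-1/4061) = 8137/13234 - 17344/4061 = -196486139/53743274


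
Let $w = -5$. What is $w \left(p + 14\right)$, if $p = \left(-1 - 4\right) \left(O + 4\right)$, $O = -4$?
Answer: $-70$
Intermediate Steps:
$p = 0$ ($p = \left(-1 - 4\right) \left(-4 + 4\right) = \left(-5\right) 0 = 0$)
$w \left(p + 14\right) = - 5 \left(0 + 14\right) = \left(-5\right) 14 = -70$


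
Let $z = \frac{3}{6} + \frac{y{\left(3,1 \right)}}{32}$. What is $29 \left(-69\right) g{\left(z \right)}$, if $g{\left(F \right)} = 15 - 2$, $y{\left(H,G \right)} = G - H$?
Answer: $-26013$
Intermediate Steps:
$z = \frac{7}{16}$ ($z = \frac{3}{6} + \frac{1 - 3}{32} = 3 \cdot \frac{1}{6} + \left(1 - 3\right) \frac{1}{32} = \frac{1}{2} - \frac{1}{16} = \frac{7}{16} \approx 0.4375$)
$g{\left(F \right)} = 13$
$29 \left(-69\right) g{\left(z \right)} = 29 \left(-69\right) 13 = \left(-2001\right) 13 = -26013$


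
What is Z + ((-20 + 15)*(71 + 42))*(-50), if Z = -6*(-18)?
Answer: 28358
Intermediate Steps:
Z = 108
Z + ((-20 + 15)*(71 + 42))*(-50) = 108 + ((-20 + 15)*(71 + 42))*(-50) = 108 - 5*113*(-50) = 108 - 565*(-50) = 108 + 28250 = 28358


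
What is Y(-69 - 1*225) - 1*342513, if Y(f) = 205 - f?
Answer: -342014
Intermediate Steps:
Y(-69 - 1*225) - 1*342513 = (205 - (-69 - 1*225)) - 1*342513 = (205 - (-69 - 225)) - 342513 = (205 - 1*(-294)) - 342513 = (205 + 294) - 342513 = 499 - 342513 = -342014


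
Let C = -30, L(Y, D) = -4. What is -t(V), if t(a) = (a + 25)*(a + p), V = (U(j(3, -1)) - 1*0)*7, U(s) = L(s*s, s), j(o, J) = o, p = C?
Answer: -174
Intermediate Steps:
p = -30
U(s) = -4
V = -28 (V = (-4 - 1*0)*7 = (-4 + 0)*7 = -4*7 = -28)
t(a) = (-30 + a)*(25 + a) (t(a) = (a + 25)*(a - 30) = (25 + a)*(-30 + a) = (-30 + a)*(25 + a))
-t(V) = -(-750 + (-28)² - 5*(-28)) = -(-750 + 784 + 140) = -1*174 = -174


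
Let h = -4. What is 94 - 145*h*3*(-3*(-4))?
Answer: 20974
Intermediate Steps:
94 - 145*h*3*(-3*(-4)) = 94 - (-580)*3*(-3*(-4)) = 94 - (-580)*3*12 = 94 - (-580)*36 = 94 - 145*(-144) = 94 + 20880 = 20974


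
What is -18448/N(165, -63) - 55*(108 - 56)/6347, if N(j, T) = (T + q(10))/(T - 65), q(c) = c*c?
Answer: 1362485868/21349 ≈ 63820.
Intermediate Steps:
q(c) = c²
N(j, T) = (100 + T)/(-65 + T) (N(j, T) = (T + 10²)/(T - 65) = (T + 100)/(-65 + T) = (100 + T)/(-65 + T))
-18448/N(165, -63) - 55*(108 - 56)/6347 = -18448*(-65 - 63)/(100 - 63) - 55*(108 - 56)/6347 = -18448/(37/(-128)) - 55*52*(1/6347) = -18448/((-1/128*37)) - 2860*1/6347 = -18448/(-37/128) - 260/577 = -18448*(-128/37) - 260/577 = 2361344/37 - 260/577 = 1362485868/21349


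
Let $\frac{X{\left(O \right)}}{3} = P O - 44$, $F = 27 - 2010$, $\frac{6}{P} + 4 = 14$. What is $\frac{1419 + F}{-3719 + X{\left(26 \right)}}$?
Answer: $\frac{2820}{19021} \approx 0.14826$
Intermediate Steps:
$P = \frac{3}{5}$ ($P = \frac{6}{-4 + 14} = \frac{6}{10} = 6 \cdot \frac{1}{10} = \frac{3}{5} \approx 0.6$)
$F = -1983$ ($F = 27 - 2010 = -1983$)
$X{\left(O \right)} = -132 + \frac{9 O}{5}$ ($X{\left(O \right)} = 3 \left(\frac{3 O}{5} - 44\right) = 3 \left(-44 + \frac{3 O}{5}\right) = -132 + \frac{9 O}{5}$)
$\frac{1419 + F}{-3719 + X{\left(26 \right)}} = \frac{1419 - 1983}{-3719 + \left(-132 + \frac{9}{5} \cdot 26\right)} = - \frac{564}{-3719 + \left(-132 + \frac{234}{5}\right)} = - \frac{564}{-3719 - \frac{426}{5}} = - \frac{564}{- \frac{19021}{5}} = \left(-564\right) \left(- \frac{5}{19021}\right) = \frac{2820}{19021}$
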